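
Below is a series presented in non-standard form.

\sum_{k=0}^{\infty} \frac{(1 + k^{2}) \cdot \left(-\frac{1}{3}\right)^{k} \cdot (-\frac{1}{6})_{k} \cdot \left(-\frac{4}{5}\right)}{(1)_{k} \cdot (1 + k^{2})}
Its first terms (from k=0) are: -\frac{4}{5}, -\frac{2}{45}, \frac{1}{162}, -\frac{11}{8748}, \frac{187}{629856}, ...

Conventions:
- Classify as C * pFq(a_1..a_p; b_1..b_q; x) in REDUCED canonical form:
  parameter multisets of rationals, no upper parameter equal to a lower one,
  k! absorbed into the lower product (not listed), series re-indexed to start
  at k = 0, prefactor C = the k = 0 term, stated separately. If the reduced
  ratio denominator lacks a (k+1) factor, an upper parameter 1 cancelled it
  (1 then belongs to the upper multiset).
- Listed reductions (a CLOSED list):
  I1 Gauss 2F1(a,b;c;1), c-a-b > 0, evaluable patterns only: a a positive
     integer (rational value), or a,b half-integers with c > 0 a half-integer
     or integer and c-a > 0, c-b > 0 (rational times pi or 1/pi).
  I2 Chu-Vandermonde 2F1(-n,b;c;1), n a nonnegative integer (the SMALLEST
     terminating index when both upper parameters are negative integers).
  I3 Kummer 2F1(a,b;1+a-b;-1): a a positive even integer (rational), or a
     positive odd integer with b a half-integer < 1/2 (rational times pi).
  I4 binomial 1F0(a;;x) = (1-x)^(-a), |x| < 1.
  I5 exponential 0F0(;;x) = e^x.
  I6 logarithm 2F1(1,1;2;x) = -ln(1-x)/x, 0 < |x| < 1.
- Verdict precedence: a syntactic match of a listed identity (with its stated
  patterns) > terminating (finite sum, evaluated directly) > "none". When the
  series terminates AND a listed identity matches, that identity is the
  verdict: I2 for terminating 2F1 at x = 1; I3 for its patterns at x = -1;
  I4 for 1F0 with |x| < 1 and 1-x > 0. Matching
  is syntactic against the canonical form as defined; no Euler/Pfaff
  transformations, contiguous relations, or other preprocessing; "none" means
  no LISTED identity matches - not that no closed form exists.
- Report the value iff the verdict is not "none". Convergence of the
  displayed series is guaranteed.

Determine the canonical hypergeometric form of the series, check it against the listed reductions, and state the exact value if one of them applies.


Canonical form: C = -\frac{4}{5} times 1F0 with upper {-\frac{1}{6}}, lower {-}, x = -\frac{1}{3}. Verdict (x = -\frac{1}{3}): binomial (I4) applies (the 1F0 binomial series: exponent 1/6, x = -\frac{1}{3}). Hence: \left(-\frac{4}{5}\right) \cdot \left(\frac{4}{3}\right)^{\frac{1}{6}}.

Key step: x = -\frac{1}{3} and (1)_k (C = -4/5) is k! itself.
Step ratio: r(k) = -\frac{1}{3} * (k-\frac{1}{6}) / [(k+1)] - rational in k. x = -\frac{1}{3}; t_0 = -\frac{4}{5}; negate the roots.


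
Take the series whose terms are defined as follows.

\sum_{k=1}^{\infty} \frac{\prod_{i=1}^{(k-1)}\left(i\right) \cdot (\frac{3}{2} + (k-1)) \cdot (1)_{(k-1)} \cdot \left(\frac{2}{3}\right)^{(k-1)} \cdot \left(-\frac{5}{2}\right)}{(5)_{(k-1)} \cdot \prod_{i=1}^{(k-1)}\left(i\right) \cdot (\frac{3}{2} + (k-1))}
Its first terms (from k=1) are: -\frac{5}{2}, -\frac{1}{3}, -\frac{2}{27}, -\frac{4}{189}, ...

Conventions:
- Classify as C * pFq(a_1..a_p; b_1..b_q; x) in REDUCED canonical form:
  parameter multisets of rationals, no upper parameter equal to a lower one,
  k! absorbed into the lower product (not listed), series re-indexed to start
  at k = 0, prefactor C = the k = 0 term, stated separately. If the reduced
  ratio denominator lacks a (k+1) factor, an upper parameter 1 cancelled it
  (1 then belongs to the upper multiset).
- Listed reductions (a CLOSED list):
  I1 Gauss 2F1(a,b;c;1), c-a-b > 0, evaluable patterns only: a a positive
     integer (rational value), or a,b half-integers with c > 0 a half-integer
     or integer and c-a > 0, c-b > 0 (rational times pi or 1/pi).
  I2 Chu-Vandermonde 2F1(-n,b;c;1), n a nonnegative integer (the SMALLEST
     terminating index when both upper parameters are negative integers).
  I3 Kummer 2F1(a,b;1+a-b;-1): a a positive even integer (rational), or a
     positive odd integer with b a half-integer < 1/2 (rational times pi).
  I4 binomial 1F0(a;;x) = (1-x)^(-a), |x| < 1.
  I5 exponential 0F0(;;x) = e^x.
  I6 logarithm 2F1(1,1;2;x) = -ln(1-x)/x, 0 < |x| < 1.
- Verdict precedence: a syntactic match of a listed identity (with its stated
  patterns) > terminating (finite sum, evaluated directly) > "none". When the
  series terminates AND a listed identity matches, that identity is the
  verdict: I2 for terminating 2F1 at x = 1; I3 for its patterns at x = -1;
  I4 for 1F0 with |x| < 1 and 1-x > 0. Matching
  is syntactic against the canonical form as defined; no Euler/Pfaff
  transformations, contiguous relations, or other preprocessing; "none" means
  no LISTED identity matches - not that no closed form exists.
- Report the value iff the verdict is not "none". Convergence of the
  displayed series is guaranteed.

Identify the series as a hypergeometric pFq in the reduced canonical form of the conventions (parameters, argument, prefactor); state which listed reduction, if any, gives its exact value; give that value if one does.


The tell: t_0 = -\frac{5}{2} here, and k + 3/2 divides numerator and denominator alike; C = -5/2, x = 2/3 after cancelling.
Ratio: r(k) = \frac{2}{3} * (k+1) (k+1) / [(k+5) (k+1)] - poly over poly, x = \frac{2}{3} from leading terms; C = -\frac{5}{2} at k = 0.

Prefactor -\frac{5}{2}, argument \frac{2}{3}: 2F1 with upper {1, 1} over lower {5}. Verdict: none. A 2F1 with upper {1, 1} fits none of I1-I6 at x = \frac{2}{3}; the sum runs forever.


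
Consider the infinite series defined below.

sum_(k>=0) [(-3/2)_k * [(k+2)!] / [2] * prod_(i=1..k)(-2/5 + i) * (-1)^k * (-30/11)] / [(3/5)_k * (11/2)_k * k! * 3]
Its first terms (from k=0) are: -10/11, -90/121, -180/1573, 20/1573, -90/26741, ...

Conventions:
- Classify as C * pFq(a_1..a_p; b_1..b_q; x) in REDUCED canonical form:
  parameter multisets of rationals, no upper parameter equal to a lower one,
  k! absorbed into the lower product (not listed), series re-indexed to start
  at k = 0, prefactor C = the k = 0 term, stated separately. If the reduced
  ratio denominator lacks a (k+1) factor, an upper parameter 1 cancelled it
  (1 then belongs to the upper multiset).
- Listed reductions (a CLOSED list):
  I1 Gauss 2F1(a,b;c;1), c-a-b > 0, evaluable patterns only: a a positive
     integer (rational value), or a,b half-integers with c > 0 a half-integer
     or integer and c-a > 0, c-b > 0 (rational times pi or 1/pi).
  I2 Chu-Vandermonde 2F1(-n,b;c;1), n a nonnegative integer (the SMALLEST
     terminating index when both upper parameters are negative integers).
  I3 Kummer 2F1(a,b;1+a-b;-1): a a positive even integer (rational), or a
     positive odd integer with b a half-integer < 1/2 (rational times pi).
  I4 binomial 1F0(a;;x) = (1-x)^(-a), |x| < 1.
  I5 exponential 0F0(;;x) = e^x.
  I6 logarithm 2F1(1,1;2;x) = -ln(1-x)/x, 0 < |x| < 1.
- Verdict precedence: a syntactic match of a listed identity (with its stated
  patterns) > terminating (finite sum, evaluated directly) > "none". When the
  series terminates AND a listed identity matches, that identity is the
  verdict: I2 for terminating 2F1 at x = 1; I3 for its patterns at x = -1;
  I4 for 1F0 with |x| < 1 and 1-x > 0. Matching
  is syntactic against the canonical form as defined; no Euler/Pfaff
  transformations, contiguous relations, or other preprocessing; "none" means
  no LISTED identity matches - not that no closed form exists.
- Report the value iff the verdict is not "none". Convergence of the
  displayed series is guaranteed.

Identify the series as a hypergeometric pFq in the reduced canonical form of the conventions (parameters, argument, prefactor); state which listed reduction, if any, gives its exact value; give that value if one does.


This is -10/11 * 2F1(-3/2, 3; 11/2; -1) in reduced canonical form. Verdict: Kummer's theorem (I3) applies (x = -1; c = 11/2 equals 1+a-b for upper {-3/2, 3}: listed pattern). Value: (-1575/2816) * pi.

Structural cue: t_0 being -10/11, the parameter 3/5 appears in both the upper and lower lists and cancels.
Step ratio: r(k) = (-1) * (k-3/2) (k+3) / [(k+11/2) (k+1)] - rational; roots negated = parameters, x = (-1), C = -10/11.


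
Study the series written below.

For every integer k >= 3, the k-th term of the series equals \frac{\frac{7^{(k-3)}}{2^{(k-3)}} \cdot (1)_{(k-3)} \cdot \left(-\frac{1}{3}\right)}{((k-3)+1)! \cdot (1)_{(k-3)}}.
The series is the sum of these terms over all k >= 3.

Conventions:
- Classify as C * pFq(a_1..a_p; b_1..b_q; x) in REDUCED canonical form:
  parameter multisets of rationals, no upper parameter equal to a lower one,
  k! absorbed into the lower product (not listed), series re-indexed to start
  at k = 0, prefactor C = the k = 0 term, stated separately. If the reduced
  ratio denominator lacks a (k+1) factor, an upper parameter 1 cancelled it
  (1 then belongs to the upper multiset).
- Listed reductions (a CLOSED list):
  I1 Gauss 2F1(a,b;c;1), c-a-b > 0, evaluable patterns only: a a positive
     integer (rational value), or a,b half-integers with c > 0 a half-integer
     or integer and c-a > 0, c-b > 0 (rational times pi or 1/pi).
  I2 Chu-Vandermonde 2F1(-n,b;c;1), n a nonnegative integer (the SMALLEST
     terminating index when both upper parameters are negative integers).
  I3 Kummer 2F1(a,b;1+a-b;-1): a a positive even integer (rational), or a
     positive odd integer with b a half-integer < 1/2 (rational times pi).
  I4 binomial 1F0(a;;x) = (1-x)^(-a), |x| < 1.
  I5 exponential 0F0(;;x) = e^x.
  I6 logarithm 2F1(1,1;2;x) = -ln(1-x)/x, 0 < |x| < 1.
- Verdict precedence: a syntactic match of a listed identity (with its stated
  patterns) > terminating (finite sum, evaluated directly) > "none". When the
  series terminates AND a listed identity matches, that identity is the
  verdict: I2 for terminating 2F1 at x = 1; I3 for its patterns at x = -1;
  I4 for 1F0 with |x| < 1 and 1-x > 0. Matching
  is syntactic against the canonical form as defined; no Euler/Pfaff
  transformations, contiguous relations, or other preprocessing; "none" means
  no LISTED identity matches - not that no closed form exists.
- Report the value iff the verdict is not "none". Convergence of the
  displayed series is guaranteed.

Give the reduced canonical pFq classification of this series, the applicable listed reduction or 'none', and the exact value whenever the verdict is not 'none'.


The series (x = \frac{7}{2}) is 1F1: upper {1}, lower {2}, prefactor -\frac{1}{3}. Verdict: none. No listed pattern accepts 1F1(1; 2; \frac{7}{2}).

Structural cue: t_0 being -\frac{1}{3}, (1)_k (C = -1/3) is k! itself.
Ratio: r(k) = \frac{7}{2} * (k+1) / [(k+2) (k+1)] ; factor over Q: parameters, x = \frac{7}{2}, and C = -\frac{1}{3}.


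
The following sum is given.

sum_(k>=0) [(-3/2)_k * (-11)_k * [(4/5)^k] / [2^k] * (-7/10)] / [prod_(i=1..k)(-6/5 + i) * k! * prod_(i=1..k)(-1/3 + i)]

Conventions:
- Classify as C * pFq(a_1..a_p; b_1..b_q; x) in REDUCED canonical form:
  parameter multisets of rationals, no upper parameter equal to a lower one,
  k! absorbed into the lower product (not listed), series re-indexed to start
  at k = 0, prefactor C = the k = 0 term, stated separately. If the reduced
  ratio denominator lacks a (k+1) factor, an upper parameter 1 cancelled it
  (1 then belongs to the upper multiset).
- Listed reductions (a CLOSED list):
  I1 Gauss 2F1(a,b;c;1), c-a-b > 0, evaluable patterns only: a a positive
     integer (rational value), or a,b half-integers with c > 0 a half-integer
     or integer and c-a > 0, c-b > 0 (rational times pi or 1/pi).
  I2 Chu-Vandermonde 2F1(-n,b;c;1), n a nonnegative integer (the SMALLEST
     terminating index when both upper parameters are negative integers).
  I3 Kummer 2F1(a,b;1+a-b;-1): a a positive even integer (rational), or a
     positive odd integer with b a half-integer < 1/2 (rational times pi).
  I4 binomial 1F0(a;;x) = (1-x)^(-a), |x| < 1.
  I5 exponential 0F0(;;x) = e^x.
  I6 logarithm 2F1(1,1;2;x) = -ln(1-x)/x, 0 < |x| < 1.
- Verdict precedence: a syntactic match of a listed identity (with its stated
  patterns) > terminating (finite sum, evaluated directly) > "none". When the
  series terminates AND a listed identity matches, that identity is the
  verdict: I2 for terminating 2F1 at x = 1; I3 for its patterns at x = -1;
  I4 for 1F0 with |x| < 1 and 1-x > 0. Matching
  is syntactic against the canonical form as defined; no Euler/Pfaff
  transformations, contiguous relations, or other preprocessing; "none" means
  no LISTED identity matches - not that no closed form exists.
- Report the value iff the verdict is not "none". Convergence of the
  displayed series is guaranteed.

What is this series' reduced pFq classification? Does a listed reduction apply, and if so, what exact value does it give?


Canonical form: C = -7/10 times 2F2 with upper {-11, -3/2}, lower {-1/5, 2/3}, x = 2/5. Verdict: terminating - the sum ends at index 11 because -11 is a negative integer; exact evaluation follows. Sum: 61397523165716650987/1076389121003356160.

First insight: from the first term -7/10: the lower running product (prefactor -7/10) is a rising factorial.
Step ratio: r(k) = (2/5) * (k-11) (k-3/2) / [(k-1/5) (k+2/3) (k+1)] - rational in k. x = (2/5); t_0 = -7/10; negate the roots.


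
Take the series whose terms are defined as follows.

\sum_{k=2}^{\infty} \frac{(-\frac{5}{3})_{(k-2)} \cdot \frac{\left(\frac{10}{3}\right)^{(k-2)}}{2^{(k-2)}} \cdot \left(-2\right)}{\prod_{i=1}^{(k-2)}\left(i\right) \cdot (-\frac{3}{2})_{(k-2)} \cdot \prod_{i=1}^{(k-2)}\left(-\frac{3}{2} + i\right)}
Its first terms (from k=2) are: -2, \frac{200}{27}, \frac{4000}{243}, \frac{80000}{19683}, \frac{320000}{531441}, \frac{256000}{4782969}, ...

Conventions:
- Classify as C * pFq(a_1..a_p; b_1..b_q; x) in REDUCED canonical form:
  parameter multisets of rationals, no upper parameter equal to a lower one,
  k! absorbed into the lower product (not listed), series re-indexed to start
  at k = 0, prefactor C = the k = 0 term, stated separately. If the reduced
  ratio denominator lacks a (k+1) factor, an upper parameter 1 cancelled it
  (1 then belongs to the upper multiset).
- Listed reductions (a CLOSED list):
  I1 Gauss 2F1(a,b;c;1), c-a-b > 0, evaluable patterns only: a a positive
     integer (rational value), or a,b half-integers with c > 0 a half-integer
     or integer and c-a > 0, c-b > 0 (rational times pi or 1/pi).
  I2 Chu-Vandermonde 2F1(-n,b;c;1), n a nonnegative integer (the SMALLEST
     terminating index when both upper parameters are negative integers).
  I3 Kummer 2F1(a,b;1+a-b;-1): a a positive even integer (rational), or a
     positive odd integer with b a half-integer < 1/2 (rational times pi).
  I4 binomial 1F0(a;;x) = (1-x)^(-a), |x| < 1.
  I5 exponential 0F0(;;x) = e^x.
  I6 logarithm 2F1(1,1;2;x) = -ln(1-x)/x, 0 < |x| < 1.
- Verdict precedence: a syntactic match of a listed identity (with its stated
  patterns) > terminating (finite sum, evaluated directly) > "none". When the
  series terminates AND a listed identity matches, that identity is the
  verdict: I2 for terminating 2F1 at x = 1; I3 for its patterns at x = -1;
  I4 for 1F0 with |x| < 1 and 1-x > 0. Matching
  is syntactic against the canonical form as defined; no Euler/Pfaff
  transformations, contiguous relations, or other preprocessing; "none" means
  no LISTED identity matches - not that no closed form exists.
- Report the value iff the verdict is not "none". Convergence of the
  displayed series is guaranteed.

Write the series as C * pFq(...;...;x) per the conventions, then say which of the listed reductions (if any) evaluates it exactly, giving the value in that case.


x = \frac{5}{3} here; the reduced form reads 1F2, upper {-\frac{5}{3}}, lower {-\frac{3}{2}, -\frac{1}{2}}, C = -2. Verdict: none here - no I1-I6 shape fits x = \frac{5}{3} with lower {-\frac{3}{2}, -\frac{1}{2}}.

The tell: t_0 being -2, the two k-th powers (C = -2, x = 5/3) combine into one argument.
Ratio: r(k) = \frac{5}{3} * (k-\frac{5}{3}) / [(k-\frac{3}{2}) (k-\frac{1}{2}) (k+1)] - rational; roots negated = parameters, x = \frac{5}{3}, C = -2.


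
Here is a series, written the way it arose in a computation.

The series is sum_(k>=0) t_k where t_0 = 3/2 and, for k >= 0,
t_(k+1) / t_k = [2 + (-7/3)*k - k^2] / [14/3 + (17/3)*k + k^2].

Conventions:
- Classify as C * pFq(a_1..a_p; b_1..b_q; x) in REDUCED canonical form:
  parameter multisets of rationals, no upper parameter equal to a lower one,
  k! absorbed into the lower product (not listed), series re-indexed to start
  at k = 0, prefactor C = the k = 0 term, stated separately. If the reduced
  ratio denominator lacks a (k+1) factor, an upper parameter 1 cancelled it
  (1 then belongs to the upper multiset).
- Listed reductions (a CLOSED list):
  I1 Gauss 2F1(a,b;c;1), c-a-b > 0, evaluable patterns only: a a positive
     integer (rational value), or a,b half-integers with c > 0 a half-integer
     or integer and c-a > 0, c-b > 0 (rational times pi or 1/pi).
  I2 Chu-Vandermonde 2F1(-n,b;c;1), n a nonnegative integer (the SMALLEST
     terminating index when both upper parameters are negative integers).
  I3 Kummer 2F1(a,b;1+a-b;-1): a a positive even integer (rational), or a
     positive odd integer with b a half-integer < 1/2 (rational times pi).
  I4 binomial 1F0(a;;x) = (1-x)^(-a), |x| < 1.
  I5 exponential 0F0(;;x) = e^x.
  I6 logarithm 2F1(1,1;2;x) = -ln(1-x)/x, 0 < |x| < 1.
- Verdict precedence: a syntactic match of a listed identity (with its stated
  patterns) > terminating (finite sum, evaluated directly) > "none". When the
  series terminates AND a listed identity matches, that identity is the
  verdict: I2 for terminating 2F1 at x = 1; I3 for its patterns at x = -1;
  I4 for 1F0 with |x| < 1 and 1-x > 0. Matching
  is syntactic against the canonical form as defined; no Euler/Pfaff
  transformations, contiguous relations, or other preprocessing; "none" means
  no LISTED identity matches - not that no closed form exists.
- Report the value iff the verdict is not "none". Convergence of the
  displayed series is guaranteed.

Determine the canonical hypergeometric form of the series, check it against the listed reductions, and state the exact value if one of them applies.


Classification (C = 3/2): 2F1 with upper {-2/3, 3}, lower {14/3}, argument x = -1. Verdict: none. No listed pattern accepts 2F1(-2/3, 3; 14/3; -1).

First insight: with t_0 = 3/2, factor the ratio over Q (prefactor 3/2): negated roots = parameters.
Adjacent-term ratio: r(k) = (-1) * (k-2/3) (k+3) / [(k+14/3) (k+1)] - rational; roots negated = parameters, x = (-1), C = 3/2.


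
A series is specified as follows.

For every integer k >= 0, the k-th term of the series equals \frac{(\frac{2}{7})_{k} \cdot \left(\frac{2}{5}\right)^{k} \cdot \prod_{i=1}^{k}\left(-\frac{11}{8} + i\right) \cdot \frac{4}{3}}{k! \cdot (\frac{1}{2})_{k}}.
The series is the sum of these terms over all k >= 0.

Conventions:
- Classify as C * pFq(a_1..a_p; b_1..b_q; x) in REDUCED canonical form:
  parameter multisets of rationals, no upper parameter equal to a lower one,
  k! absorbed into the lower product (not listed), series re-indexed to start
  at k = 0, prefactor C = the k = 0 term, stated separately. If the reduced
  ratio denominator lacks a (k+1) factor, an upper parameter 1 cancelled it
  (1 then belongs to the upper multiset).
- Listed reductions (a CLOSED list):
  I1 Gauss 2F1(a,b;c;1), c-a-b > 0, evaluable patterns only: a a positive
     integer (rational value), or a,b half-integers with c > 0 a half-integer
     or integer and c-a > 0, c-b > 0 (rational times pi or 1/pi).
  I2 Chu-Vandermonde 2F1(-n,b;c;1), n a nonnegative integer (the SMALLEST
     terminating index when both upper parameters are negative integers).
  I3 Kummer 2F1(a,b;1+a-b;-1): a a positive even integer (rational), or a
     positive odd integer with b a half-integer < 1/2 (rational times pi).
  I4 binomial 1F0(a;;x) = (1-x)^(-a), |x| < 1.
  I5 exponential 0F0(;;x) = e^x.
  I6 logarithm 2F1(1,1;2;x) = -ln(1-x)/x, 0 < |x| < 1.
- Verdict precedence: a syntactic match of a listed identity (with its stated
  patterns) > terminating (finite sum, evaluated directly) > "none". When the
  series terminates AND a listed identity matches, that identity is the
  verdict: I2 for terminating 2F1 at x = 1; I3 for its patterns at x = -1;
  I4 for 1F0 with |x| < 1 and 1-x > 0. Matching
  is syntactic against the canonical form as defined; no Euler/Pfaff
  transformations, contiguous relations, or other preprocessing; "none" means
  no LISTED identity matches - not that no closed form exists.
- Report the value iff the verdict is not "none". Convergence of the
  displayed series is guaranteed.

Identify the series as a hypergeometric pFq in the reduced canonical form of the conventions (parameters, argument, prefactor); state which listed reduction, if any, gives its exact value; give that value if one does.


Structural cue: with t_0 = \frac{4}{3}, the running product (C = 4/3, x = 2/5) telescopes to a rising factorial.
Step ratio: r(k) = \frac{2}{5} * (k-\frac{3}{8}) (k+\frac{2}{7}) / [(k+\frac{1}{2}) (k+1)] - rational; roots negated = parameters, x = \frac{2}{5}, C = \frac{4}{3}.

With C = \frac{4}{3}: the canonical form is 2F1(-\frac{3}{8}, \frac{2}{7}; \frac{1}{2}; \frac{2}{5}). Verdict: none - at argument \frac{2}{5} the multisets {-\frac{3}{8}, \frac{2}{7}} ; {\frac{1}{2}} match no listed identity.


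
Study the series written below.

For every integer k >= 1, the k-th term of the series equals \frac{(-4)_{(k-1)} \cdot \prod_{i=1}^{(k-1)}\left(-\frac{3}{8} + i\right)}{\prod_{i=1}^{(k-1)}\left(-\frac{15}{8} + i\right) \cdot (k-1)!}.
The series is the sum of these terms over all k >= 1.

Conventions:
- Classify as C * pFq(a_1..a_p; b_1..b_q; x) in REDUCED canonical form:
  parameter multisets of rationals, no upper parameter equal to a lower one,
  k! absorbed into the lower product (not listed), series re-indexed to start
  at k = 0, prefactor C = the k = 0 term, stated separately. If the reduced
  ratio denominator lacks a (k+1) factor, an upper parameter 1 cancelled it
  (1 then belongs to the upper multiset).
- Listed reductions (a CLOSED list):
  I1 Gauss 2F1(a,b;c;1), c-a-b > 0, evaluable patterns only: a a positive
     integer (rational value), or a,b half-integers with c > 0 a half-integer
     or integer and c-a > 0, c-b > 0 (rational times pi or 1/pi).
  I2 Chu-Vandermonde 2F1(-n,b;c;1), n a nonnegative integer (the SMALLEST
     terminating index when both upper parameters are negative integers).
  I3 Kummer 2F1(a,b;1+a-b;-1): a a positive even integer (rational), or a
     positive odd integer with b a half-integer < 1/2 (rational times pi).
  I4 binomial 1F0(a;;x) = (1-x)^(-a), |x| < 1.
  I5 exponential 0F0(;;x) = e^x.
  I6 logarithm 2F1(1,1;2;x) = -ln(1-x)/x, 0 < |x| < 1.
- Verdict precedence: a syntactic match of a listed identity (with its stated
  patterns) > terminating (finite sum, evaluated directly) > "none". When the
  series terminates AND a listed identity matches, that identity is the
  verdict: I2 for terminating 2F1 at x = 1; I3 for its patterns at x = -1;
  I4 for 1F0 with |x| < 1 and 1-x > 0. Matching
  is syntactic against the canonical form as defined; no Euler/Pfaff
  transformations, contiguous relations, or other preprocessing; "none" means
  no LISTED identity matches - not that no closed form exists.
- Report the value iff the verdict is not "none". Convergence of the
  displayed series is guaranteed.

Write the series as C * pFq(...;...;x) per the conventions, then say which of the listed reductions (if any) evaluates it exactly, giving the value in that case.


Reduced: x = 1, 2F1, upper = {-4, \frac{5}{8}}, lower = {-\frac{7}{8}}, C = 1. Verdict at x = 1: the Chu-Vandermonde identity I2 matches (terminating 2F1 at x = 1 with n = 4, b = 5/8, c = -\frac{7}{8}). Its exact value is -\frac{256}{119}.

The tell: with t_0 = 1, the lower running product (C = 1, x = 1) is a rising factorial.
Consecutive-term ratio: r(k) = 1 * (k-4) (k+\frac{5}{8}) / [(k-\frac{7}{8}) (k+1)] - rational in k. x = 1; t_0 = 1; negate the roots.


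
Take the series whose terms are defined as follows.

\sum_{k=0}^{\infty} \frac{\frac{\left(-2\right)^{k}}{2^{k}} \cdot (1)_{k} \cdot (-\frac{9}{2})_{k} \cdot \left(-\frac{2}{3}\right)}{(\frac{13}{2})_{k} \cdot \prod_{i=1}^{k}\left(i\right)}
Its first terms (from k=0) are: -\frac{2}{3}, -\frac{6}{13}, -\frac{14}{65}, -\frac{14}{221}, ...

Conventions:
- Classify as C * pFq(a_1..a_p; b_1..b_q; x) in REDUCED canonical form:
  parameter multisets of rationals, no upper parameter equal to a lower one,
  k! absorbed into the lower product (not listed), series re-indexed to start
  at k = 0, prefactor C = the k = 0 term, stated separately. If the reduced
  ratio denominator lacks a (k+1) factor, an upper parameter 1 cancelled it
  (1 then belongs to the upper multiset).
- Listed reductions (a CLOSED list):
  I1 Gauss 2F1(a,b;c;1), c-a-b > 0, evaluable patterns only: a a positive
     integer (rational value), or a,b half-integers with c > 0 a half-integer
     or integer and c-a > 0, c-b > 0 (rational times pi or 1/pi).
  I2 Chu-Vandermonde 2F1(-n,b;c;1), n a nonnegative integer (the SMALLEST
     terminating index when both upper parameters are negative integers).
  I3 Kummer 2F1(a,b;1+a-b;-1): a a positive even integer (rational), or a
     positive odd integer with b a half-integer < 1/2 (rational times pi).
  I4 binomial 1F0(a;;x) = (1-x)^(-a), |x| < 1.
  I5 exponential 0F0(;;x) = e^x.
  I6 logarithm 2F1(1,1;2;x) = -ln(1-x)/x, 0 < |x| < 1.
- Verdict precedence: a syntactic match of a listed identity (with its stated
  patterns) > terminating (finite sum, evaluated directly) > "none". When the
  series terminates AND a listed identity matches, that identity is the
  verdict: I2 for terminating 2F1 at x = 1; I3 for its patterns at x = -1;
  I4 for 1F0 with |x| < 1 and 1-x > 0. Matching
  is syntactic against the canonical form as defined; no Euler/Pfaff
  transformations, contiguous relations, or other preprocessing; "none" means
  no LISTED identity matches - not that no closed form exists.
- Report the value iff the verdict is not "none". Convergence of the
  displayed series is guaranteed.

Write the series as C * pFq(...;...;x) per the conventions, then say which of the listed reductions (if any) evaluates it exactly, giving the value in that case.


Prefactor -\frac{2}{3}, argument -1: 2F1 with upper {-\frac{9}{2}, 1} over lower {\frac{13}{2}}. Verdict: Kummer's theorem (I3) applies (x = -1; c = \frac{13}{2} equals 1+a-b for upper {-\frac{9}{2}, 1}: listed pattern). Exact value: \left(-\frac{231}{512}\right) \cdot \pi.

Structural cue: t_0 being -\frac{2}{3}, the product of the first k integers (C = -2/3) is k!.
Adjacent-term ratio: r(k) = -1 * (k-\frac{9}{2}) (k+1) / [(k+\frac{13}{2}) (k+1)] ; factor over Q: parameters, x = -1, and C = -\frac{2}{3}.


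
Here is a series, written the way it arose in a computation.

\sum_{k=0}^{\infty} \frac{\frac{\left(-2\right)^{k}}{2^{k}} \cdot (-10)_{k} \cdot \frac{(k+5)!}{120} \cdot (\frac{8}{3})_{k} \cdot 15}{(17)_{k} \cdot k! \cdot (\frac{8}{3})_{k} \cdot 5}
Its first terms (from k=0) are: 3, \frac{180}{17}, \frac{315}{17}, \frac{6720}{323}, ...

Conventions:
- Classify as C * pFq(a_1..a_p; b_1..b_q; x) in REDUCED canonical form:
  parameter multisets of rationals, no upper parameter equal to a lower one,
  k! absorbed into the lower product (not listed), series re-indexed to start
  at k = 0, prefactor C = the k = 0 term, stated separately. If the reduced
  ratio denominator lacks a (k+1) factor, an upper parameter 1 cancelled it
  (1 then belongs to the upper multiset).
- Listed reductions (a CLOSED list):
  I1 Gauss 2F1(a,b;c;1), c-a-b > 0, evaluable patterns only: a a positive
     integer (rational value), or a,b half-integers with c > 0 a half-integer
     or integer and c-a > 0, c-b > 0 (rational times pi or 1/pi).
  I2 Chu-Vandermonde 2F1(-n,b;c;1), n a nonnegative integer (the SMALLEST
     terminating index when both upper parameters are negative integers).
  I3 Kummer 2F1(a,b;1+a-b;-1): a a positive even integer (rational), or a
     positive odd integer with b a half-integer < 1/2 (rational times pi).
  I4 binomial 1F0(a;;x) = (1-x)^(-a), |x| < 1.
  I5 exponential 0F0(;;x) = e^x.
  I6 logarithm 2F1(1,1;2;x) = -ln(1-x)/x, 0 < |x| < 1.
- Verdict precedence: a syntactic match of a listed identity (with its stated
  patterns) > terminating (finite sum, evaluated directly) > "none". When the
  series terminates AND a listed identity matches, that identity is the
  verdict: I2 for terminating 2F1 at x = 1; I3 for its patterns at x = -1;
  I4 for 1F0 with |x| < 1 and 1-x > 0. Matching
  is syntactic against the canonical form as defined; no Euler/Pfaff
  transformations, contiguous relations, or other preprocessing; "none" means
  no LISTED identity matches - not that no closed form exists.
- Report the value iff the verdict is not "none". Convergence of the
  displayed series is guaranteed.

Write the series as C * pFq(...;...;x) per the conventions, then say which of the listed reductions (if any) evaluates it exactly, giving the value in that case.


Canonical form: C = 3 times 2F1 with upper {-10, 6}, lower {17}, x = -1. Verdict at x = -1: the Kummer evaluation I3 matches (x = -1; c = 17 equals 1+a-b for upper {-10, 6}: listed pattern). Sum: 84.

First insight: t_0 being 3, the two k-th powers (C = 3) combine into one argument.
Term ratio: r(k) = -1 * (k-10) (k+6) / [(k+17) (k+1)] - rational in k. x = -1; t_0 = 3; negate the roots.


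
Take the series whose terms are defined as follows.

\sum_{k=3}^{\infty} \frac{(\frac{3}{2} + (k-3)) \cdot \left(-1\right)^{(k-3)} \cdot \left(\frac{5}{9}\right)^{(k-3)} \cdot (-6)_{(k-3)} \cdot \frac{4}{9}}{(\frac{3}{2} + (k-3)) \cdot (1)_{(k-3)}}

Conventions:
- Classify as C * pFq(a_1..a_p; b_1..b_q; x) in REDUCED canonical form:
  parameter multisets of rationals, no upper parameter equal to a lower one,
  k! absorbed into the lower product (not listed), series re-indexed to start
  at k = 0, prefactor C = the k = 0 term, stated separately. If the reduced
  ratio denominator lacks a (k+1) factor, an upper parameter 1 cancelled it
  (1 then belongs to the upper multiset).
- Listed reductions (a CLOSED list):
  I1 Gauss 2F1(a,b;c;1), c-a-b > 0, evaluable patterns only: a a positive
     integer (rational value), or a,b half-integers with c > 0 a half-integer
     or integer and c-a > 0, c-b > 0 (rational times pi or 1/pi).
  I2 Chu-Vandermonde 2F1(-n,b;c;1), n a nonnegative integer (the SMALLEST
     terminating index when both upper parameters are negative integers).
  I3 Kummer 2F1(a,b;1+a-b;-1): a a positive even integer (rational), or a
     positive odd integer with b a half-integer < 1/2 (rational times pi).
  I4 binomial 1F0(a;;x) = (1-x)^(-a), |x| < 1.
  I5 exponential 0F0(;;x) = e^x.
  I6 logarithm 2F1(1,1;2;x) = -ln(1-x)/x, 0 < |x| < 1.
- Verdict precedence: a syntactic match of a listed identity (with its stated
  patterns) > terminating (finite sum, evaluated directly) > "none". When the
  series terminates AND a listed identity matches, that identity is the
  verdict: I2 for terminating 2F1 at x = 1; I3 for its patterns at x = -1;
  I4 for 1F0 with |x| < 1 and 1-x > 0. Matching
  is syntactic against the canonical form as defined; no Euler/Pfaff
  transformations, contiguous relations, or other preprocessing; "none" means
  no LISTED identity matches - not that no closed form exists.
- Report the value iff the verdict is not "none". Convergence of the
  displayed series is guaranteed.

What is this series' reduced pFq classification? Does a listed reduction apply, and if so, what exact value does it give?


The series (x = -\frac{5}{9}) is 1F0: upper {-6}, lower {-}, prefactor \frac{4}{9}. Verdict at x = -\frac{5}{9}: the binomial series (I4) matches (the 1F0 binomial series: exponent 6, x = -\frac{5}{9}). Exact value: \frac{30118144}{4782969}.

Key observation: x = -\frac{5}{9} and the factor k + 3/2 cancels (top and bottom), leaving prefactor 4/9.
Step ratio: r(k) = -\frac{5}{9} * (k-6) / [(k+1)] - poly over poly, x = -\frac{5}{9} from leading terms; C = \frac{4}{9} at k = 0.


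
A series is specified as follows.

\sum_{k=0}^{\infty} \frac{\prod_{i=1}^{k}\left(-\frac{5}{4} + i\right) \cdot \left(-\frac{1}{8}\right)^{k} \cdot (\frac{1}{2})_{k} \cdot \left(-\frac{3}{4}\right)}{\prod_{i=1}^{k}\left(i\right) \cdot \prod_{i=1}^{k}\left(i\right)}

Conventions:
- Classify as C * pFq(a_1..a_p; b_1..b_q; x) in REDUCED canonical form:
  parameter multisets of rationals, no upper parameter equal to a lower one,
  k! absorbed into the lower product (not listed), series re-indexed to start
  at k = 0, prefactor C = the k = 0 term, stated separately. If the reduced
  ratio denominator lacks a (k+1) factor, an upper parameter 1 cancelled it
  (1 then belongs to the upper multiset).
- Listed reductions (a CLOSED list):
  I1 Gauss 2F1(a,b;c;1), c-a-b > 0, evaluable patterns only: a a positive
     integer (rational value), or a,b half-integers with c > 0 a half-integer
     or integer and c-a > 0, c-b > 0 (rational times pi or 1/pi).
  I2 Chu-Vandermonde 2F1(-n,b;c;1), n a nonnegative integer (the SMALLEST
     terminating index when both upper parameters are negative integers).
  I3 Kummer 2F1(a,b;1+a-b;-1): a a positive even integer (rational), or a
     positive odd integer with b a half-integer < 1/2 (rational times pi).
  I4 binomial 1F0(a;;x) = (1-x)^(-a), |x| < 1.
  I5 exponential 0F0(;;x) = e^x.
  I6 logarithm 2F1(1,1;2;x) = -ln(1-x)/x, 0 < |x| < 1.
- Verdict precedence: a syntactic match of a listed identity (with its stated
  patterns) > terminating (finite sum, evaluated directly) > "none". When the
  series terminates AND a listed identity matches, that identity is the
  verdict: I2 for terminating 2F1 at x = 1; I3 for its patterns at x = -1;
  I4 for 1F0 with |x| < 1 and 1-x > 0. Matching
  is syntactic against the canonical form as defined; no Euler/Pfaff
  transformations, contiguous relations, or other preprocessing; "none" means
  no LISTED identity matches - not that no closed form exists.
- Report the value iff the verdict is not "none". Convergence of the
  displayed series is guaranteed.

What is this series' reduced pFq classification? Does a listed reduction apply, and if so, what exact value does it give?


First insight: t_0 being -\frac{3}{4}, the product of the first k integers (C = -3/4, x = -1/8) is k!.
Ratio: r(k) = -\frac{1}{8} * (k-\frac{1}{4}) (k+\frac{1}{2}) / [(k+1) (k+1)] - rational in k, leading ratio -\frac{1}{8}; with t_0 = -\frac{3}{4}, classification follows.

x = -\frac{1}{8} here; the reduced form reads 2F1, upper {-\frac{1}{4}, \frac{1}{2}}, lower {1}, C = -\frac{3}{4}. Verdict: none. Every listed pattern misses the 2F1 form at -\frac{1}{8}, upper {-\frac{1}{4}, \frac{1}{2}}.


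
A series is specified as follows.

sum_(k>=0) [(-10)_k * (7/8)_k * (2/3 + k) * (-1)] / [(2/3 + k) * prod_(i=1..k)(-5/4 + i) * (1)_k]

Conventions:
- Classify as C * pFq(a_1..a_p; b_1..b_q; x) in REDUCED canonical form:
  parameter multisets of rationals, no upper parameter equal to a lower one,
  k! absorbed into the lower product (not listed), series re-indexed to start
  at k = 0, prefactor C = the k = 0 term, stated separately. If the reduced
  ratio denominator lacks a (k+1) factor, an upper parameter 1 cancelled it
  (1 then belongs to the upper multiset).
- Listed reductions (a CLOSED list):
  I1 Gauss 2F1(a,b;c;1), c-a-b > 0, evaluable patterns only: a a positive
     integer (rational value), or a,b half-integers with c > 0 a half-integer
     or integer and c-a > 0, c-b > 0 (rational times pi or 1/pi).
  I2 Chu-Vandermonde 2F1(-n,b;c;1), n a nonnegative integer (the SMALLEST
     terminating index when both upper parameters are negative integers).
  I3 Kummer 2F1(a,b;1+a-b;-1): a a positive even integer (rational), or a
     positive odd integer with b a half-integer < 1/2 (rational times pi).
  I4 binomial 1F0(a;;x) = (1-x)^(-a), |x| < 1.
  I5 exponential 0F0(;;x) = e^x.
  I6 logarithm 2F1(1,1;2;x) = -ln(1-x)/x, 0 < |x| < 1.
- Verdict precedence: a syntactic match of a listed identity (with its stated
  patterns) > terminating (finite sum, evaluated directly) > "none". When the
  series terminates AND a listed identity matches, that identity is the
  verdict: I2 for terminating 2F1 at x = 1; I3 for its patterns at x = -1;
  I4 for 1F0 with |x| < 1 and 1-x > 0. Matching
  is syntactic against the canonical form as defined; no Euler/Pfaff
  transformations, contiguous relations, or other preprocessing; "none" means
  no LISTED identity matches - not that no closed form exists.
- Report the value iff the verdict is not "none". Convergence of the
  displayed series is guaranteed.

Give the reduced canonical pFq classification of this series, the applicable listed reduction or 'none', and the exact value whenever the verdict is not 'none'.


Classification (C = -1): 2F1 with upper {-10, 7/8}, lower {-1/4}, argument x = 1. Verdict (x = 1): Vandermonde's identity (I2) applies (terminating 2F1 at x = 1 with n = 10, b = 7/8, c = -1/4). Its exact value is 1833/19456.

The tell: t_0 = -1 here, and the lower running product (C = -1, x = 1) is a rising factorial.
Adjacent-term ratio: r(k) = 1 * (k-10) (k+7/8) / [(k-1/4) (k+1)] - rational; roots negated = parameters, x = 1, C = -1.


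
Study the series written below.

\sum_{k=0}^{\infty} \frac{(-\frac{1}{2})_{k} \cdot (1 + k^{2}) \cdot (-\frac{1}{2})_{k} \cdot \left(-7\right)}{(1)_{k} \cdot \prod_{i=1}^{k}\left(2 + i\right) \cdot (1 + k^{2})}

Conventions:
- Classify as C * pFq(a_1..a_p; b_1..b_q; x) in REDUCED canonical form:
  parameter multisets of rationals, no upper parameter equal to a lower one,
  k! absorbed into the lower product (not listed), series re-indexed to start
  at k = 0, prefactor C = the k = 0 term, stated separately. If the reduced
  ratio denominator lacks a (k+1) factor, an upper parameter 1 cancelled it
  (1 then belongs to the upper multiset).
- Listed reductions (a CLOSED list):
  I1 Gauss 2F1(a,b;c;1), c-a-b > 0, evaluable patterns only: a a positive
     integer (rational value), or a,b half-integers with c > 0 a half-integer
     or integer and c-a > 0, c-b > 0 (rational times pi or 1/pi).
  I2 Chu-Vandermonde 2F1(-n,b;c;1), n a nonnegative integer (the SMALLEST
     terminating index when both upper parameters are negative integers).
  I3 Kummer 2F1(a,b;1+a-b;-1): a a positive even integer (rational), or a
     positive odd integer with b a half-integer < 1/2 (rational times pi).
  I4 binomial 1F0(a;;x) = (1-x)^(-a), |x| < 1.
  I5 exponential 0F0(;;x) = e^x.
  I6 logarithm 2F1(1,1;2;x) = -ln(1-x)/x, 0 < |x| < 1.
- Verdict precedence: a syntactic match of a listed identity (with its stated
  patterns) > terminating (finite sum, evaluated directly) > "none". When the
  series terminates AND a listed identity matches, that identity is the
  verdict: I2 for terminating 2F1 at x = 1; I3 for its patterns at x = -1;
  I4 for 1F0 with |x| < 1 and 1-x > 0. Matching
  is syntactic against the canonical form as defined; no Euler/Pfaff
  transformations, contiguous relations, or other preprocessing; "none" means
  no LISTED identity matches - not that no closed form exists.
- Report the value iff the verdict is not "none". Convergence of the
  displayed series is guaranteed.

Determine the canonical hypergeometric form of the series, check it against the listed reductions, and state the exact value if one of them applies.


At argument 1: a 2F1 with upper {-\frac{1}{2}, -\frac{1}{2}}, lower {3}, scaled by C = -7. Verdict at x = 1: Gauss (I1, half-integer pattern) matches (x = 1; upper {-\frac{1}{2}, -\frac{1}{2}} half-integers, c = 3 in the evaluable pattern). Hence: \left(-\frac{1792}{75}\right) / \pi.

Key observation: t_0 being -7, the factor k^2 + 1 cancels (top and bottom), leaving C = -7, x = 1.
Consecutive-term ratio: r(k) = 1 * (k-\frac{1}{2}) (k-\frac{1}{2}) / [(k+3) (k+1)] - rational; roots negated = parameters, x = 1, C = -7.


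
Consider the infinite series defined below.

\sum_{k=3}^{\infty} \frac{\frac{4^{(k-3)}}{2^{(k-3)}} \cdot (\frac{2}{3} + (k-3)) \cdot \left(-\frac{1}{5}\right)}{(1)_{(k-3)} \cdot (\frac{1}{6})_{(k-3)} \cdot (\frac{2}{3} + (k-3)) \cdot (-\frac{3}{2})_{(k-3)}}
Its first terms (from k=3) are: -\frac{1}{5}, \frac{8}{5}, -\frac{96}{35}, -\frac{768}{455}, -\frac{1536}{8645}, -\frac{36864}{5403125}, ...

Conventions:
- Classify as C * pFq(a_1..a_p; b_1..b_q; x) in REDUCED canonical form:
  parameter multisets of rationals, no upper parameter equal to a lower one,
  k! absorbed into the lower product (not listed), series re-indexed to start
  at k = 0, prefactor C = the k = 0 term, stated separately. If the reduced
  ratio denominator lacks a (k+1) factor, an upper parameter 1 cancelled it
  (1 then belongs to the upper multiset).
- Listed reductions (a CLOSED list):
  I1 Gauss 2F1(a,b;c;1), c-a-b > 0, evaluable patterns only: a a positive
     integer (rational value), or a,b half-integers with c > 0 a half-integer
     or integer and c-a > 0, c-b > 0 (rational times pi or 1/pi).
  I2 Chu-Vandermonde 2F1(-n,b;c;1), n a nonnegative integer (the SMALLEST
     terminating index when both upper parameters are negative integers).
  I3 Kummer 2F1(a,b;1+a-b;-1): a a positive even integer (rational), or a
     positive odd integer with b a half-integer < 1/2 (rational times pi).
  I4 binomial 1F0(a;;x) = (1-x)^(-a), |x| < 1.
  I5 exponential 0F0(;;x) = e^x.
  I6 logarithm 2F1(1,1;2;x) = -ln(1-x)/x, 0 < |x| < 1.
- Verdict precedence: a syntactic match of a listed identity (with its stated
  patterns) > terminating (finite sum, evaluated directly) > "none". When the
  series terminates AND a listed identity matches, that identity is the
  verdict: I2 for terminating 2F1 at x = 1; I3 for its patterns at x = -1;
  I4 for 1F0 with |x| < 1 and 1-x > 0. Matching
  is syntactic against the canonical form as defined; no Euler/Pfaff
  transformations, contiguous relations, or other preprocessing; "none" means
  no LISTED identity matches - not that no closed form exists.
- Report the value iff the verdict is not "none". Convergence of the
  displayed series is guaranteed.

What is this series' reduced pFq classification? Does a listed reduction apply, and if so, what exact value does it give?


The series (x = 2) is 0F2: upper {-}, lower {-\frac{3}{2}, \frac{1}{6}}, prefactor -\frac{1}{5}. Verdict: none here - no I1-I6 shape fits x = 2 with lower {-\frac{3}{2}, \frac{1}{6}}.

Key observation: x = 2 and striking the common factor k + 2/3 reduces the term (prefactor -1/5).
Step ratio: r(k) = 2 * 1 / [(k-\frac{3}{2}) (k+\frac{1}{6}) (k+1)] - rational in k, leading ratio 2; with t_0 = -\frac{1}{5}, classification follows.
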